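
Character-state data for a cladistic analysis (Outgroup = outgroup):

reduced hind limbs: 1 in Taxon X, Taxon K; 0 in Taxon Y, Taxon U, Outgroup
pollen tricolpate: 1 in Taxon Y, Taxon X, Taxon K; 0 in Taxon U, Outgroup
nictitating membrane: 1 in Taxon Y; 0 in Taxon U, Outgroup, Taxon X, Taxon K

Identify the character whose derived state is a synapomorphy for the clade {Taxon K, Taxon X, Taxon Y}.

pollen tricolpate

The outgroup has state '0' for every character, so '1' is the derived state throughout.
Only Taxon K and Taxon X show the derived state '1' for reduced hind limbs, supporting them as a clade.
Only Taxon K, Taxon X, and Taxon Y show the derived state '1' for pollen tricolpate, supporting them as a clade.
nictitating membrane: derived state '1' in Taxon Y only — an autapomorphy, so it tells us nothing about relationships among taxa.
Most parsimonious ingroup topology: ((Taxon Y,(Taxon X,Taxon K)),Taxon U).
The clade {Taxon K, Taxon X, Taxon Y} is supported by pollen tricolpate: its derived state '1' occurs in exactly those taxa and in no other taxon (including the outgroup).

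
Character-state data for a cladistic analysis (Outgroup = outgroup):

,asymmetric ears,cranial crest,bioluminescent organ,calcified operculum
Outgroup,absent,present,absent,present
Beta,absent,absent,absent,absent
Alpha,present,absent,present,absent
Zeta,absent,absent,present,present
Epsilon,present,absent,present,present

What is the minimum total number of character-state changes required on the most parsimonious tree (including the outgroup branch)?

5

Character polarity is set by the outgroup: the derived state is whichever differs from the outgroup's state, so for cranial crest, calcified operculum the derived state is 'absent', and for the remaining characters it is 'present'.
Only Alpha and Epsilon show the derived state 'present' for asymmetric ears, supporting them as a clade.
cranial crest (derived state 'absent') is shared by all ingroup taxa — unites the whole ingroup.
bioluminescent organ: derived state 'present' in Alpha, Epsilon, and Zeta only — synapomorphy for {Alpha, Epsilon, Zeta}.
calcified operculum (state 'absent') occurs in Alpha and Beta but conflicts with the nesting implied by the other characters — most parsimoniously interpreted as homoplasy.
Most parsimonious ingroup topology: (Beta,((Alpha,Epsilon),Zeta)).
Changes per character on this tree: asymmetric ears: 1; cranial crest: 1; bioluminescent organ: 1; calcified operculum: 2.
Total = 5.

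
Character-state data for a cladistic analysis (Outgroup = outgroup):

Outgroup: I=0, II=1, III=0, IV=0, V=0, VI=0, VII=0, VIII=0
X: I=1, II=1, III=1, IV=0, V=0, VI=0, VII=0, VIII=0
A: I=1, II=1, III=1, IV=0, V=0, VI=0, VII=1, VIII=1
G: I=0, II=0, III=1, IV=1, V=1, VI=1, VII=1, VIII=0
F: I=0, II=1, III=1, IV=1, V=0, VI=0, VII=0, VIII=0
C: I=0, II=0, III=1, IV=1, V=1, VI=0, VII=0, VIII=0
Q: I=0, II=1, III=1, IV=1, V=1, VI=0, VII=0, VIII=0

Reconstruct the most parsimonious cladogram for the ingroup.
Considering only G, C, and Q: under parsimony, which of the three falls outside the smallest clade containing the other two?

Character polarity is set by the outgroup: the derived state is whichever differs from the outgroup's state, so for II the derived state is '0', and for the remaining characters it is '1'.
I (derived state '1') is shared by A and X — a synapomorphy uniting that clade.
Only C and G show the derived state '0' for II, supporting them as a clade.
All ingroup taxa share the derived state '1' for III; it defines the ingroup but does not resolve relationships within it.
Only C, F, G, and Q show the derived state '1' for IV, supporting them as a clade.
V (derived state '1') is shared by C, G, and Q — a synapomorphy uniting that clade.
VI (derived state '1') is unique to G (autapomorphy; uninformative for grouping).
VII groups A and G, which is incompatible with the clades supported by the remaining characters; treating it as convergent (homoplasy) costs fewer steps than any alternative tree.
VIII (derived state '1') is unique to A (autapomorphy; uninformative for grouping).
Most parsimonious ingroup topology: ((X,A),(((G,C),Q),F)).
C and G share a more recent common ancestor with each other than either does with Q, so Q is the least closely related of the three.

Q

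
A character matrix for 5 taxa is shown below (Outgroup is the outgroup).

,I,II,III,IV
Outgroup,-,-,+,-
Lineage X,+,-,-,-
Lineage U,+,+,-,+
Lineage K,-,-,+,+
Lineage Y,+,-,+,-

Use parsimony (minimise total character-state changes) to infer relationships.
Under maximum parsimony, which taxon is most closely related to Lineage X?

Character polarity is set by the outgroup: the derived state is whichever differs from the outgroup's state, so for III the derived state is '-', and for the remaining characters it is '+'.
I (derived state '+') is shared by Lineage U, Lineage X, and Lineage Y — a synapomorphy uniting that clade.
II (derived state '+') is unique to Lineage U (autapomorphy; uninformative for grouping).
Only Lineage U and Lineage X show the derived state '-' for III, supporting them as a clade.
IV groups Lineage K and Lineage U, which is incompatible with the clades supported by the remaining characters; treating it as convergent (homoplasy) costs fewer steps than any alternative tree.
Most parsimonious ingroup topology: (((Lineage X,Lineage U),Lineage Y),Lineage K).
Lineage X and Lineage U form a cherry on this tree, so they are sister taxa.

Lineage U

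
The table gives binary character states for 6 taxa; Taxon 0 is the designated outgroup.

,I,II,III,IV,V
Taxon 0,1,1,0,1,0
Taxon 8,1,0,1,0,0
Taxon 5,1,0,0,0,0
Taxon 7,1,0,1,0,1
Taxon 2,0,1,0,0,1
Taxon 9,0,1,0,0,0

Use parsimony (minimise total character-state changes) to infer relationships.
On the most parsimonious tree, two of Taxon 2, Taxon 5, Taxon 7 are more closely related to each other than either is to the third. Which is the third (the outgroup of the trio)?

Character polarity is set by the outgroup: the derived state is whichever differs from the outgroup's state, so for I, II, IV the derived state is '0', and for the remaining characters it is '1'.
Only Taxon 2 and Taxon 9 show the derived state '0' for I, supporting them as a clade.
Only Taxon 5, Taxon 7, and Taxon 8 show the derived state '0' for II, supporting them as a clade.
III (derived state '1') is shared by Taxon 7 and Taxon 8 — a synapomorphy uniting that clade.
IV (derived state '0') is shared by all ingroup taxa — unites the whole ingroup.
V groups Taxon 2 and Taxon 7, which is incompatible with the clades supported by the remaining characters; treating it as convergent (homoplasy) costs fewer steps than any alternative tree.
Most parsimonious ingroup topology: (((Taxon 8,Taxon 7),Taxon 5),(Taxon 2,Taxon 9)).
Taxon 5 and Taxon 7 share a more recent common ancestor with each other than either does with Taxon 2, so Taxon 2 is the least closely related of the three.

Taxon 2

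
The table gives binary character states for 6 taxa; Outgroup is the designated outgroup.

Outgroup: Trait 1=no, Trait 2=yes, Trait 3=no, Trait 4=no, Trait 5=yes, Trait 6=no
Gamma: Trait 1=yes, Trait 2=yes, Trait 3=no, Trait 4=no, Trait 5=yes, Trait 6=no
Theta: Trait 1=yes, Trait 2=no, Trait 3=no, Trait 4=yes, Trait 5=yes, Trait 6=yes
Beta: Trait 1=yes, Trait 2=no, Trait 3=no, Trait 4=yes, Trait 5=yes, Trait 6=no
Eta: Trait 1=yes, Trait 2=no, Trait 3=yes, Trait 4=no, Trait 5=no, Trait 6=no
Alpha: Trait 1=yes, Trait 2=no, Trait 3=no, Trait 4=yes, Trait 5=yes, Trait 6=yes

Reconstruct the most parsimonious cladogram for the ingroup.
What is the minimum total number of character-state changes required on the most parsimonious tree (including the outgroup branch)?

Character polarity is set by the outgroup: the derived state is whichever differs from the outgroup's state, so for Trait 2, Trait 5 the derived state is 'no', and for the remaining characters it is 'yes'.
Trait 1 (derived state 'yes') is shared by all ingroup taxa — unites the whole ingroup.
Only Alpha, Beta, Eta, and Theta show the derived state 'no' for Trait 2, supporting them as a clade.
Trait 3: derived state 'yes' in Eta only — an autapomorphy, so it tells us nothing about relationships among taxa.
Trait 4 (derived state 'yes') is shared by Alpha, Beta, and Theta — a synapomorphy uniting that clade.
Trait 5: derived state 'no' in Eta only — an autapomorphy, so it tells us nothing about relationships among taxa.
Trait 6: derived state 'yes' in Alpha and Theta only — synapomorphy for {Alpha, Theta}.
Most parsimonious ingroup topology: (Gamma,(((Theta,Alpha),Beta),Eta)).
Changes per character on this tree: Trait 1: 1; Trait 2: 1; Trait 3: 1; Trait 4: 1; Trait 5: 1; Trait 6: 1.
Total = 6.

6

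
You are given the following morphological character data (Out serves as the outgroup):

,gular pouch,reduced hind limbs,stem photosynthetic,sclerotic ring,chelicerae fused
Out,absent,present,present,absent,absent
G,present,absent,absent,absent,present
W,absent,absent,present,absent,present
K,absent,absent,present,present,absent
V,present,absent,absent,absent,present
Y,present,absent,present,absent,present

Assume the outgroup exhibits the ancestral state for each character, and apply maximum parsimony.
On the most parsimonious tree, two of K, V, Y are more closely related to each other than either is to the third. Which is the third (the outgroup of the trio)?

K

Character polarity is set by the outgroup: the derived state is whichever differs from the outgroup's state, so for reduced hind limbs, stem photosynthetic the derived state is 'absent', and for the remaining characters it is 'present'.
gular pouch (derived state 'present') is shared by G, V, and Y — a synapomorphy uniting that clade.
All ingroup taxa share the derived state 'absent' for reduced hind limbs; it defines the ingroup but does not resolve relationships within it.
stem photosynthetic: derived state 'absent' in G and V only — synapomorphy for {G, V}.
sclerotic ring: derived state 'present' in K only — an autapomorphy, so it tells us nothing about relationships among taxa.
chelicerae fused (derived state 'present') is shared by G, V, W, and Y — a synapomorphy uniting that clade.
Most parsimonious ingroup topology: ((((G,V),Y),W),K).
V and Y share a more recent common ancestor with each other than either does with K, so K is the least closely related of the three.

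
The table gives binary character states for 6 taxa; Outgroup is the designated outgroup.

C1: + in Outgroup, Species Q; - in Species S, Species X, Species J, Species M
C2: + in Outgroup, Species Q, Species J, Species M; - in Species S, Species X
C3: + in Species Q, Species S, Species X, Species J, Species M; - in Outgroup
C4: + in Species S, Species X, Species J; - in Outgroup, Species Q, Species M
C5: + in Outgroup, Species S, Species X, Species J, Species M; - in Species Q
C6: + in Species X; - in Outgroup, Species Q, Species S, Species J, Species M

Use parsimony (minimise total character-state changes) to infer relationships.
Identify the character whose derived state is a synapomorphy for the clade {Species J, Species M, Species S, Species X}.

C1

Character polarity is set by the outgroup: the derived state is whichever differs from the outgroup's state, so for C1, C2, C5 the derived state is '-', and for the remaining characters it is '+'.
C1 (derived state '-') is shared by Species J, Species M, Species S, and Species X — a synapomorphy uniting that clade.
C2 (derived state '-') is shared by Species S and Species X — a synapomorphy uniting that clade.
C3 (derived state '+') is shared by all ingroup taxa — unites the whole ingroup.
C4 (derived state '+') is shared by Species J, Species S, and Species X — a synapomorphy uniting that clade.
C5: derived state '-' in Species Q only — an autapomorphy, so it tells us nothing about relationships among taxa.
C6 (derived state '+') is unique to Species X (autapomorphy; uninformative for grouping).
Most parsimonious ingroup topology: (Species Q,(((Species S,Species X),Species J),Species M)).
The clade {Species J, Species M, Species S, Species X} is supported by C1: its derived state '-' occurs in exactly those taxa and in no other taxon (including the outgroup).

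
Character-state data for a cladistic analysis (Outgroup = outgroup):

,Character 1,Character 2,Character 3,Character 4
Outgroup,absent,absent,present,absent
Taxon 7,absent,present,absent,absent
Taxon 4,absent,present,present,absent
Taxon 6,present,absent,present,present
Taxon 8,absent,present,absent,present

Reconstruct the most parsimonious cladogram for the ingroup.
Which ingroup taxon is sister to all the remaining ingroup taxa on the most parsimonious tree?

Taxon 6

Character polarity is set by the outgroup: the derived state is whichever differs from the outgroup's state, so for Character 3 the derived state is 'absent', and for the remaining characters it is 'present'.
Character 1: derived state 'present' in Taxon 6 only — an autapomorphy, so it tells us nothing about relationships among taxa.
Character 2: derived state 'present' in Taxon 4, Taxon 7, and Taxon 8 only — synapomorphy for {Taxon 4, Taxon 7, Taxon 8}.
Character 3: derived state 'absent' in Taxon 7 and Taxon 8 only — synapomorphy for {Taxon 7, Taxon 8}.
Character 4 groups Taxon 6 and Taxon 8, which is incompatible with the clades supported by the remaining characters; treating it as convergent (homoplasy) costs fewer steps than any alternative tree.
Most parsimonious ingroup topology: (((Taxon 7,Taxon 8),Taxon 4),Taxon 6).
Taxon 6 is sister to the clade containing all other ingroup taxa, so it is the earliest-diverging (most basal) ingroup lineage.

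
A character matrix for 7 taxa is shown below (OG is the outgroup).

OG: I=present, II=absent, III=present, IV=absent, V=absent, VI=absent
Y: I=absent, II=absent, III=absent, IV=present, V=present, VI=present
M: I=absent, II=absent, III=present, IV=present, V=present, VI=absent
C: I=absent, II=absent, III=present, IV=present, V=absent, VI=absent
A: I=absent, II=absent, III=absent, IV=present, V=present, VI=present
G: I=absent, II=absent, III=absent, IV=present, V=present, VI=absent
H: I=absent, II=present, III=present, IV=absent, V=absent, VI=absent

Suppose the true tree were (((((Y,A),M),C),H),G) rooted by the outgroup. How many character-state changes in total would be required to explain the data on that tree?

9

Map each character onto (((((Y,A),M),C),H),G) (rooted by OG) and count the minimum state changes it requires (Fitch parsimony):
I: 1; II: 1; III: 2; IV: 2; V: 2; VI: 1.
Total tree length = 9.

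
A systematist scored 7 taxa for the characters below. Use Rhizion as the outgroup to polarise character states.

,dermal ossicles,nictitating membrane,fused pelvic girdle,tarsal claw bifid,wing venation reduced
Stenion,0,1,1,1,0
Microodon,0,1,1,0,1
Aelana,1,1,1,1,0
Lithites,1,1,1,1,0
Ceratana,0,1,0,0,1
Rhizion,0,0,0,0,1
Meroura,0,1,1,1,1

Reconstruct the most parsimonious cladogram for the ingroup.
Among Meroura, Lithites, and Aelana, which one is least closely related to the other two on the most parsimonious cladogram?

Meroura

Character polarity is set by the outgroup: the derived state is whichever differs from the outgroup's state, so for wing venation reduced the derived state is '0', and for the remaining characters it is '1'.
dermal ossicles (derived state '1') is shared by Aelana and Lithites — a synapomorphy uniting that clade.
All ingroup taxa share the derived state '1' for nictitating membrane; it defines the ingroup but does not resolve relationships within it.
Only Aelana, Lithites, Meroura, Microodon, and Stenion show the derived state '1' for fused pelvic girdle, supporting them as a clade.
Only Aelana, Lithites, Meroura, and Stenion show the derived state '1' for tarsal claw bifid, supporting them as a clade.
Only Aelana, Lithites, and Stenion show the derived state '0' for wing venation reduced, supporting them as a clade.
Most parsimonious ingroup topology: (Ceratana,((Meroura,(Stenion,(Aelana,Lithites))),Microodon)).
Aelana and Lithites share a more recent common ancestor with each other than either does with Meroura, so Meroura is the least closely related of the three.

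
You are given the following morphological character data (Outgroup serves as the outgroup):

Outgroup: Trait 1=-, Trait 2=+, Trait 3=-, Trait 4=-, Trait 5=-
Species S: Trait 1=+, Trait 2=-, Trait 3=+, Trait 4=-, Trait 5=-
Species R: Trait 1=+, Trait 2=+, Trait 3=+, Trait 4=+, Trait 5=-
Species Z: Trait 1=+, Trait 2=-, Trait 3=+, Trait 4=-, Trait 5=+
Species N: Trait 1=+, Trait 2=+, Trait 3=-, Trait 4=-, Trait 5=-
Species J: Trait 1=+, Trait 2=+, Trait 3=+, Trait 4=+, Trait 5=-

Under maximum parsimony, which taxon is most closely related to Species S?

Species Z

Character polarity is set by the outgroup: the derived state is whichever differs from the outgroup's state, so for Trait 2 the derived state is '-', and for the remaining characters it is '+'.
Trait 1 (derived state '+') is shared by all ingroup taxa — unites the whole ingroup.
Trait 2: derived state '-' in Species S and Species Z only — synapomorphy for {Species S, Species Z}.
Trait 3 (derived state '+') is shared by Species J, Species R, Species S, and Species Z — a synapomorphy uniting that clade.
Only Species J and Species R show the derived state '+' for Trait 4, supporting them as a clade.
Trait 5 (derived state '+') is unique to Species Z (autapomorphy; uninformative for grouping).
Most parsimonious ingroup topology: (((Species S,Species Z),(Species R,Species J)),Species N).
Species S and Species Z form a cherry on this tree, so they are sister taxa.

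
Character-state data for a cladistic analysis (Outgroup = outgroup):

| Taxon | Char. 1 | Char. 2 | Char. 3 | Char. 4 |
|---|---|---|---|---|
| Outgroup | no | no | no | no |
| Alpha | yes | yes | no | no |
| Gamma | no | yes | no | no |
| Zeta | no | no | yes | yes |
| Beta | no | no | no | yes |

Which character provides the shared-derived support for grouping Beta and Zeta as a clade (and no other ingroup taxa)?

The outgroup has state 'no' for every character, so 'yes' is the derived state throughout.
Char. 1: derived state 'yes' in Alpha only — an autapomorphy, so it tells us nothing about relationships among taxa.
Only Alpha and Gamma show the derived state 'yes' for Char. 2, supporting them as a clade.
Char. 3: derived state 'yes' in Zeta only — an autapomorphy, so it tells us nothing about relationships among taxa.
Char. 4: derived state 'yes' in Beta and Zeta only — synapomorphy for {Beta, Zeta}.
Most parsimonious ingroup topology: ((Alpha,Gamma),(Zeta,Beta)).
The clade {Beta, Zeta} is supported by Char. 4: its derived state 'yes' occurs in exactly those taxa and in no other taxon (including the outgroup).

Char. 4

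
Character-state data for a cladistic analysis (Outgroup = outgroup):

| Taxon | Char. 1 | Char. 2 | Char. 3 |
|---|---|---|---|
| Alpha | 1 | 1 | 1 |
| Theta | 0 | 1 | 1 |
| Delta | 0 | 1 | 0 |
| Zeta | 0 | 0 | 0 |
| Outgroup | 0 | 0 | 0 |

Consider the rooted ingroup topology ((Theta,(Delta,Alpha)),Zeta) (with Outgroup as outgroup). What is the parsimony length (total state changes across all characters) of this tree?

Map each character onto ((Theta,(Delta,Alpha)),Zeta) (rooted by Outgroup) and count the minimum state changes it requires (Fitch parsimony):
Char. 1: 1; Char. 2: 1; Char. 3: 2.
Total tree length = 4.

4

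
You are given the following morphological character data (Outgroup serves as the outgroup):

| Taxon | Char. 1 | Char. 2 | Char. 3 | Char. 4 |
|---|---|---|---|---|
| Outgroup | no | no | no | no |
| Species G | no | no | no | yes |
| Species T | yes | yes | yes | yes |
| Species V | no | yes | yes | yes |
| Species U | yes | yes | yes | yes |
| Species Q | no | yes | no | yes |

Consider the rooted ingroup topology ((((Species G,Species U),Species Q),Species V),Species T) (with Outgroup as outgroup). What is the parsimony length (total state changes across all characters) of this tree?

8

Map each character onto ((((Species G,Species U),Species Q),Species V),Species T) (rooted by Outgroup) and count the minimum state changes it requires (Fitch parsimony):
Char. 1: 2; Char. 2: 2; Char. 3: 3; Char. 4: 1.
Total tree length = 8.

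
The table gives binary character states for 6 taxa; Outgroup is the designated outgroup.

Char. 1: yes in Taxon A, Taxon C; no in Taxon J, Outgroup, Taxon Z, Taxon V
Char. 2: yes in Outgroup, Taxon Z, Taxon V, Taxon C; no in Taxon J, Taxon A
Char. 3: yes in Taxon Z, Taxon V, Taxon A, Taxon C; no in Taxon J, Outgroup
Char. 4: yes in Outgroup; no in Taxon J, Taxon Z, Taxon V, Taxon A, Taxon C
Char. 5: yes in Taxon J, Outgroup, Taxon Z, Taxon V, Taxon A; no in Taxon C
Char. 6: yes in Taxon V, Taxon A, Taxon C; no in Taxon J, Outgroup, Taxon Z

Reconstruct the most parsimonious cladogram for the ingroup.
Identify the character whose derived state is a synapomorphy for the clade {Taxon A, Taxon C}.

Char. 1

Character polarity is set by the outgroup: the derived state is whichever differs from the outgroup's state, so for Char. 2, Char. 4, Char. 5 the derived state is 'no', and for the remaining characters it is 'yes'.
Char. 1: derived state 'yes' in Taxon A and Taxon C only — synapomorphy for {Taxon A, Taxon C}.
Char. 2 (state 'no') occurs in Taxon A and Taxon J but conflicts with the nesting implied by the other characters — most parsimoniously interpreted as homoplasy.
Char. 3: derived state 'yes' in Taxon A, Taxon C, Taxon V, and Taxon Z only — synapomorphy for {Taxon A, Taxon C, Taxon V, Taxon Z}.
All ingroup taxa share the derived state 'no' for Char. 4; it defines the ingroup but does not resolve relationships within it.
Char. 5: derived state 'no' in Taxon C only — an autapomorphy, so it tells us nothing about relationships among taxa.
Only Taxon A, Taxon C, and Taxon V show the derived state 'yes' for Char. 6, supporting them as a clade.
Most parsimonious ingroup topology: ((((Taxon A,Taxon C),Taxon V),Taxon Z),Taxon J).
The clade {Taxon A, Taxon C} is supported by Char. 1: its derived state 'yes' occurs in exactly those taxa and in no other taxon (including the outgroup).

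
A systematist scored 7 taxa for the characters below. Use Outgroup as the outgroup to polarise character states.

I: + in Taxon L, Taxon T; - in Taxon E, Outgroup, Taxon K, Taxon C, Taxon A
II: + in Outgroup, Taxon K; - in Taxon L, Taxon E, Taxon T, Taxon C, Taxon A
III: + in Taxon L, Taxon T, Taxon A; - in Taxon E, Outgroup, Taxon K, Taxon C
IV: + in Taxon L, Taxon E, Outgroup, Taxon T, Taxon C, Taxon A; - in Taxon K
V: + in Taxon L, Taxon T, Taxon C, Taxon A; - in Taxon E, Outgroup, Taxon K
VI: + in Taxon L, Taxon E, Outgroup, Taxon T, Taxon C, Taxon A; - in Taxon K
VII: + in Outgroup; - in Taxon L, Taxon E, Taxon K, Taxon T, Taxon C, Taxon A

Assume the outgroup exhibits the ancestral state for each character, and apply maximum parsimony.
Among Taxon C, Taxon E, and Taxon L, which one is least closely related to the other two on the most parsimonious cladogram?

Character polarity is set by the outgroup: the derived state is whichever differs from the outgroup's state, so for II, IV, VI, VII the derived state is '-', and for the remaining characters it is '+'.
Only Taxon L and Taxon T show the derived state '+' for I, supporting them as a clade.
II: derived state '-' in Taxon A, Taxon C, Taxon E, Taxon L, and Taxon T only — synapomorphy for {Taxon A, Taxon C, Taxon E, Taxon L, Taxon T}.
Only Taxon A, Taxon L, and Taxon T show the derived state '+' for III, supporting them as a clade.
IV (derived state '-') is unique to Taxon K (autapomorphy; uninformative for grouping).
V (derived state '+') is shared by Taxon A, Taxon C, Taxon L, and Taxon T — a synapomorphy uniting that clade.
VI (derived state '-') is unique to Taxon K (autapomorphy; uninformative for grouping).
VII (derived state '-') is shared by all ingroup taxa — unites the whole ingroup.
Most parsimonious ingroup topology: (((((Taxon T,Taxon L),Taxon A),Taxon C),Taxon E),Taxon K).
Taxon C and Taxon L share a more recent common ancestor with each other than either does with Taxon E, so Taxon E is the least closely related of the three.

Taxon E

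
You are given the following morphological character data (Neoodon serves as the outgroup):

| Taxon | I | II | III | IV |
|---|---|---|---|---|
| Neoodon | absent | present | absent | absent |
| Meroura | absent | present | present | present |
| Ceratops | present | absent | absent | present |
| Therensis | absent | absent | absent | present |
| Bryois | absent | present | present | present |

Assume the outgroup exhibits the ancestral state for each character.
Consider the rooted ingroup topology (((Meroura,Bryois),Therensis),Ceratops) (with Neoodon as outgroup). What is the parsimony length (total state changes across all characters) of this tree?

5

Map each character onto (((Meroura,Bryois),Therensis),Ceratops) (rooted by Neoodon) and count the minimum state changes it requires (Fitch parsimony):
I: 1; II: 2; III: 1; IV: 1.
Total tree length = 5.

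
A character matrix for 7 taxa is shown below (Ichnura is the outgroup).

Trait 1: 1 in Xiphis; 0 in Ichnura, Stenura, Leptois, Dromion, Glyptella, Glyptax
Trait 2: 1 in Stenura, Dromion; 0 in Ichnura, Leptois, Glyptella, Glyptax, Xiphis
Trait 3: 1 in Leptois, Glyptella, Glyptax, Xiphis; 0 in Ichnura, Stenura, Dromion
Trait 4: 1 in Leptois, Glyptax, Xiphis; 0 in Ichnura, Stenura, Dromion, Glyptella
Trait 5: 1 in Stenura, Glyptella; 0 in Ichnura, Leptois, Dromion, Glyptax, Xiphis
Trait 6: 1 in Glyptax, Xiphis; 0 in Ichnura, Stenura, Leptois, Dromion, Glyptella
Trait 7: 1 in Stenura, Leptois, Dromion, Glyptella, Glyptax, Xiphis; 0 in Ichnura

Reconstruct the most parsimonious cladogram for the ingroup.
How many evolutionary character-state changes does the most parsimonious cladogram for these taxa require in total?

8

The outgroup has state '0' for every character, so '1' is the derived state throughout.
Trait 1 (derived state '1') is unique to Xiphis (autapomorphy; uninformative for grouping).
Trait 2 (derived state '1') is shared by Dromion and Stenura — a synapomorphy uniting that clade.
Only Glyptax, Glyptella, Leptois, and Xiphis show the derived state '1' for Trait 3, supporting them as a clade.
Trait 4 (derived state '1') is shared by Glyptax, Leptois, and Xiphis — a synapomorphy uniting that clade.
Trait 5 groups Glyptella and Stenura, which is incompatible with the clades supported by the remaining characters; treating it as convergent (homoplasy) costs fewer steps than any alternative tree.
Trait 6: derived state '1' in Glyptax and Xiphis only — synapomorphy for {Glyptax, Xiphis}.
Trait 7 (derived state '1') is shared by all ingroup taxa — unites the whole ingroup.
Most parsimonious ingroup topology: ((Stenura,Dromion),((Leptois,(Glyptax,Xiphis)),Glyptella)).
Changes per character on this tree: Trait 1: 1; Trait 2: 1; Trait 3: 1; Trait 4: 1; Trait 5: 2; Trait 6: 1; Trait 7: 1.
Total = 8.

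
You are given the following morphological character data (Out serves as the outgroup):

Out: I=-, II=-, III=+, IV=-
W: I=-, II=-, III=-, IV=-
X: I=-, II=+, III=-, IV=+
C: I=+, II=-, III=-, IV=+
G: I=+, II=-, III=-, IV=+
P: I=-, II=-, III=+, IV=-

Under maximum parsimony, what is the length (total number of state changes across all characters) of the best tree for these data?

4

Character polarity is set by the outgroup: the derived state is whichever differs from the outgroup's state, so for III the derived state is '-', and for the remaining characters it is '+'.
I (derived state '+') is shared by C and G — a synapomorphy uniting that clade.
II (derived state '+') is unique to X (autapomorphy; uninformative for grouping).
III: derived state '-' in C, G, W, and X only — synapomorphy for {C, G, W, X}.
IV: derived state '+' in C, G, and X only — synapomorphy for {C, G, X}.
Most parsimonious ingroup topology: ((W,(X,(C,G))),P).
Changes per character on this tree: I: 1; II: 1; III: 1; IV: 1.
Total = 4.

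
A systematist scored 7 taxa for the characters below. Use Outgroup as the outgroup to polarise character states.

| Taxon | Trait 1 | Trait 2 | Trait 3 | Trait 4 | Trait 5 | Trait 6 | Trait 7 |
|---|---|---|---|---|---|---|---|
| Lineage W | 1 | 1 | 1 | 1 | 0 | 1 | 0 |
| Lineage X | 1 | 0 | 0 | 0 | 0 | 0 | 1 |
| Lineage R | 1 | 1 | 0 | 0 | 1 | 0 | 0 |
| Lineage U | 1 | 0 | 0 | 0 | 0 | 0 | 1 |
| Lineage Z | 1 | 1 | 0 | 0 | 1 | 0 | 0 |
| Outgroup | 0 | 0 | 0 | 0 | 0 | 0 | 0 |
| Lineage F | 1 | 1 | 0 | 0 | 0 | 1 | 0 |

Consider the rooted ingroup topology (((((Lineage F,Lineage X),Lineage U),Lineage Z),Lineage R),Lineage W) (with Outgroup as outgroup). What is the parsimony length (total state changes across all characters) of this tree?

12

Map each character onto (((((Lineage F,Lineage X),Lineage U),Lineage Z),Lineage R),Lineage W) (rooted by Outgroup) and count the minimum state changes it requires (Fitch parsimony):
Trait 1: 1; Trait 2: 3; Trait 3: 1; Trait 4: 1; Trait 5: 2; Trait 6: 2; Trait 7: 2.
Total tree length = 12.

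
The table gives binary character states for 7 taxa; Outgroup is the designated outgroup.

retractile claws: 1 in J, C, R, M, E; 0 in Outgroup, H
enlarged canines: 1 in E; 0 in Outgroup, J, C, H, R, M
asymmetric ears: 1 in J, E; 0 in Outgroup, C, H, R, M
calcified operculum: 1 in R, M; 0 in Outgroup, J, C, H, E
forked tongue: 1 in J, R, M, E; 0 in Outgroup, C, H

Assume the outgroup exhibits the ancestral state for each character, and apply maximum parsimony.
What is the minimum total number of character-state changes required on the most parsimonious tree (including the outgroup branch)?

The outgroup has state '0' for every character, so '1' is the derived state throughout.
retractile claws (derived state '1') is shared by C, E, J, M, and R — a synapomorphy uniting that clade.
enlarged canines: derived state '1' in E only — an autapomorphy, so it tells us nothing about relationships among taxa.
asymmetric ears (derived state '1') is shared by E and J — a synapomorphy uniting that clade.
Only M and R show the derived state '1' for calcified operculum, supporting them as a clade.
forked tongue: derived state '1' in E, J, M, and R only — synapomorphy for {E, J, M, R}.
Most parsimonious ingroup topology: ((((J,E),(R,M)),C),H).
Changes per character on this tree: retractile claws: 1; enlarged canines: 1; asymmetric ears: 1; calcified operculum: 1; forked tongue: 1.
Total = 5.

5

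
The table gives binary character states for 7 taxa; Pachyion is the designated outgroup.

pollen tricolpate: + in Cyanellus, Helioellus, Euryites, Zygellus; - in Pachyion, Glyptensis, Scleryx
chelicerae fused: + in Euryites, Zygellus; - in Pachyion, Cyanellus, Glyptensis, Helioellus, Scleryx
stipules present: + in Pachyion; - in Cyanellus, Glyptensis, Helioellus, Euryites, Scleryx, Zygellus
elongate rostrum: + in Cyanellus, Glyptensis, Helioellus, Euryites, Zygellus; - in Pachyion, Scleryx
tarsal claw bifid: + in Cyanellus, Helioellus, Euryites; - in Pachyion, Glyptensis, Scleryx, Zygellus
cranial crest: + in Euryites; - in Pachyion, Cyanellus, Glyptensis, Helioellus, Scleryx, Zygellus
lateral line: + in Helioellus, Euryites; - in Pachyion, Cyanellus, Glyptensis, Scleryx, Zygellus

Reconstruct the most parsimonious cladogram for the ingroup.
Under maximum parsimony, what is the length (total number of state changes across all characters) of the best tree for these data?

8

Character polarity is set by the outgroup: the derived state is whichever differs from the outgroup's state, so for stipules present the derived state is '-', and for the remaining characters it is '+'.
pollen tricolpate: derived state '+' in Cyanellus, Euryites, Helioellus, and Zygellus only — synapomorphy for {Cyanellus, Euryites, Helioellus, Zygellus}.
chelicerae fused groups Euryites and Zygellus, which is incompatible with the clades supported by the remaining characters; treating it as convergent (homoplasy) costs fewer steps than any alternative tree.
stipules present (derived state '-') is shared by all ingroup taxa — unites the whole ingroup.
elongate rostrum: derived state '+' in Cyanellus, Euryites, Glyptensis, Helioellus, and Zygellus only — synapomorphy for {Cyanellus, Euryites, Glyptensis, Helioellus, Zygellus}.
tarsal claw bifid: derived state '+' in Cyanellus, Euryites, and Helioellus only — synapomorphy for {Cyanellus, Euryites, Helioellus}.
cranial crest (derived state '+') is unique to Euryites (autapomorphy; uninformative for grouping).
lateral line (derived state '+') is shared by Euryites and Helioellus — a synapomorphy uniting that clade.
Most parsimonious ingroup topology: ((((Cyanellus,(Helioellus,Euryites)),Zygellus),Glyptensis),Scleryx).
Changes per character on this tree: pollen tricolpate: 1; chelicerae fused: 2; stipules present: 1; elongate rostrum: 1; tarsal claw bifid: 1; cranial crest: 1; lateral line: 1.
Total = 8.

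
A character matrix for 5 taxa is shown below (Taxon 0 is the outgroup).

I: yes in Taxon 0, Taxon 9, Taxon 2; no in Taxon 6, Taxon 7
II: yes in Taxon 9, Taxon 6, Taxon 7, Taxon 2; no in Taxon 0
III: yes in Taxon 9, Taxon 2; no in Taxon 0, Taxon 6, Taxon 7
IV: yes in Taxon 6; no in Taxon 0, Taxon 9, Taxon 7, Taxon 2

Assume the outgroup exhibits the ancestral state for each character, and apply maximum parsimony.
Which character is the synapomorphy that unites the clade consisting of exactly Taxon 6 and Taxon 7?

I

Character polarity is set by the outgroup: the derived state is whichever differs from the outgroup's state, so for I the derived state is 'no', and for the remaining characters it is 'yes'.
I: derived state 'no' in Taxon 6 and Taxon 7 only — synapomorphy for {Taxon 6, Taxon 7}.
II (derived state 'yes') is shared by all ingroup taxa — unites the whole ingroup.
Only Taxon 2 and Taxon 9 show the derived state 'yes' for III, supporting them as a clade.
IV: derived state 'yes' in Taxon 6 only — an autapomorphy, so it tells us nothing about relationships among taxa.
Most parsimonious ingroup topology: ((Taxon 9,Taxon 2),(Taxon 6,Taxon 7)).
The clade {Taxon 6, Taxon 7} is supported by I: its derived state 'no' occurs in exactly those taxa and in no other taxon (including the outgroup).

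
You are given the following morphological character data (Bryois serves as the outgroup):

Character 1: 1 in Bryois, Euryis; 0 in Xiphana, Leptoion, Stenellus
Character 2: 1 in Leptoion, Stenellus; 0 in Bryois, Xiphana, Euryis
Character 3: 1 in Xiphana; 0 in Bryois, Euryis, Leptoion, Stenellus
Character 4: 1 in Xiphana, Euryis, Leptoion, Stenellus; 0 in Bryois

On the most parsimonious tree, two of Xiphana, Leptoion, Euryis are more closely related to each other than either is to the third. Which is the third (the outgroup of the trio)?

Character polarity is set by the outgroup: the derived state is whichever differs from the outgroup's state, so for Character 1 the derived state is '0', and for the remaining characters it is '1'.
Character 1: derived state '0' in Leptoion, Stenellus, and Xiphana only — synapomorphy for {Leptoion, Stenellus, Xiphana}.
Only Leptoion and Stenellus show the derived state '1' for Character 2, supporting them as a clade.
Character 3 (derived state '1') is unique to Xiphana (autapomorphy; uninformative for grouping).
Character 4 (derived state '1') is shared by all ingroup taxa — unites the whole ingroup.
Most parsimonious ingroup topology: ((Xiphana,(Leptoion,Stenellus)),Euryis).
Xiphana and Leptoion share a more recent common ancestor with each other than either does with Euryis, so Euryis is the least closely related of the three.

Euryis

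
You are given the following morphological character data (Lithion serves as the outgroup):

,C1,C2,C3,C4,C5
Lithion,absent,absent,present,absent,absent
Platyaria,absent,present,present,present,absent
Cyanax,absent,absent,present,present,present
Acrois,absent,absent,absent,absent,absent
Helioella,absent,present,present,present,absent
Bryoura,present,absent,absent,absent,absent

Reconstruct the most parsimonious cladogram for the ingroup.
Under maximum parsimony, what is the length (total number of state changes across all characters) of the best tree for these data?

Character polarity is set by the outgroup: the derived state is whichever differs from the outgroup's state, so for C3 the derived state is 'absent', and for the remaining characters it is 'present'.
C1 (derived state 'present') is unique to Bryoura (autapomorphy; uninformative for grouping).
Only Helioella and Platyaria show the derived state 'present' for C2, supporting them as a clade.
C3: derived state 'absent' in Acrois and Bryoura only — synapomorphy for {Acrois, Bryoura}.
Only Cyanax, Helioella, and Platyaria show the derived state 'present' for C4, supporting them as a clade.
C5: derived state 'present' in Cyanax only — an autapomorphy, so it tells us nothing about relationships among taxa.
Most parsimonious ingroup topology: (((Platyaria,Helioella),Cyanax),(Acrois,Bryoura)).
Changes per character on this tree: C1: 1; C2: 1; C3: 1; C4: 1; C5: 1.
Total = 5.

5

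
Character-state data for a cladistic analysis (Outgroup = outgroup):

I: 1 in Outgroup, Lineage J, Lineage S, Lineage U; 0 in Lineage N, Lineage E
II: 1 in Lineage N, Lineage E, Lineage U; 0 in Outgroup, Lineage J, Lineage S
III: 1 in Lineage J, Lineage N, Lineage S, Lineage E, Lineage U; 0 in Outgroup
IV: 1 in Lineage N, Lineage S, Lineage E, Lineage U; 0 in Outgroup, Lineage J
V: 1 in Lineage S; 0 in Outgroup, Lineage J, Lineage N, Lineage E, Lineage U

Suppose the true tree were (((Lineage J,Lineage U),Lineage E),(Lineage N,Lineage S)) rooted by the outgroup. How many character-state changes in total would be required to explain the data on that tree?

Map each character onto (((Lineage J,Lineage U),Lineage E),(Lineage N,Lineage S)) (rooted by Outgroup) and count the minimum state changes it requires (Fitch parsimony):
I: 2; II: 3; III: 1; IV: 2; V: 1.
Total tree length = 9.

9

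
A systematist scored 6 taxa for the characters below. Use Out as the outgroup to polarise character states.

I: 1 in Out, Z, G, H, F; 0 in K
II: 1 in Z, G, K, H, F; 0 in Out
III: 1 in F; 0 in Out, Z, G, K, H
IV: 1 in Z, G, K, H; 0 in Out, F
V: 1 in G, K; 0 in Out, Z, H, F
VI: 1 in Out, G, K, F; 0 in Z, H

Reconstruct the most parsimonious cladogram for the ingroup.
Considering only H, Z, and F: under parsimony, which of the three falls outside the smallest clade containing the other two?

F

Character polarity is set by the outgroup: the derived state is whichever differs from the outgroup's state, so for I, VI the derived state is '0', and for the remaining characters it is '1'.
I (derived state '0') is unique to K (autapomorphy; uninformative for grouping).
II (derived state '1') is shared by all ingroup taxa — unites the whole ingroup.
III: derived state '1' in F only — an autapomorphy, so it tells us nothing about relationships among taxa.
IV (derived state '1') is shared by G, H, K, and Z — a synapomorphy uniting that clade.
V (derived state '1') is shared by G and K — a synapomorphy uniting that clade.
Only H and Z show the derived state '0' for VI, supporting them as a clade.
Most parsimonious ingroup topology: (((Z,H),(G,K)),F).
H and Z share a more recent common ancestor with each other than either does with F, so F is the least closely related of the three.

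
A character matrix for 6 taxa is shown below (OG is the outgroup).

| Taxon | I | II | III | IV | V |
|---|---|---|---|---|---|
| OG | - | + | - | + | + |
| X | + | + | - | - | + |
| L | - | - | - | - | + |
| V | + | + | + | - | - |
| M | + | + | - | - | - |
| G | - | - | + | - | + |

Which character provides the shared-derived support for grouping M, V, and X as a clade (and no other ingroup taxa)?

I

Character polarity is set by the outgroup: the derived state is whichever differs from the outgroup's state, so for II, IV, V the derived state is '-', and for the remaining characters it is '+'.
I: derived state '+' in M, V, and X only — synapomorphy for {M, V, X}.
II (derived state '-') is shared by G and L — a synapomorphy uniting that clade.
III groups G and V, which is incompatible with the clades supported by the remaining characters; treating it as convergent (homoplasy) costs fewer steps than any alternative tree.
All ingroup taxa share the derived state '-' for IV; it defines the ingroup but does not resolve relationships within it.
V (derived state '-') is shared by M and V — a synapomorphy uniting that clade.
Most parsimonious ingroup topology: ((X,(V,M)),(L,G)).
The clade {M, V, X} is supported by I: its derived state '+' occurs in exactly those taxa and in no other taxon (including the outgroup).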